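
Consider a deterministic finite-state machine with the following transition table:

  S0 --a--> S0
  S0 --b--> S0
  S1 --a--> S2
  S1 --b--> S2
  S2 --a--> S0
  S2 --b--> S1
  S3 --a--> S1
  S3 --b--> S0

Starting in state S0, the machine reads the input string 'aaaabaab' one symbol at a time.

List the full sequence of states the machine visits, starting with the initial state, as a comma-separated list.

Answer: S0, S0, S0, S0, S0, S0, S0, S0, S0

Derivation:
Start: S0
  read 'a': S0 --a--> S0
  read 'a': S0 --a--> S0
  read 'a': S0 --a--> S0
  read 'a': S0 --a--> S0
  read 'b': S0 --b--> S0
  read 'a': S0 --a--> S0
  read 'a': S0 --a--> S0
  read 'b': S0 --b--> S0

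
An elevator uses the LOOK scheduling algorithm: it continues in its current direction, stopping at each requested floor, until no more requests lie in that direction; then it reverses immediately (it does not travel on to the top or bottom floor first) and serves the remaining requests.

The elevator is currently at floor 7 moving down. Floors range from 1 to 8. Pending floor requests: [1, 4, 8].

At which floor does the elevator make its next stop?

Current floor: 7, direction: down
Requests above: [8]
Requests below: [1, 4]
Moving down and requests lie below → nearest below is max([1, 4]) = 4

Answer: 4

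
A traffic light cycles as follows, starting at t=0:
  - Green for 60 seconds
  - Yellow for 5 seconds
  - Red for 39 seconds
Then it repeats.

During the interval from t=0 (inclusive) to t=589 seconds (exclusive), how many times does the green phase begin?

Cycle = 60+5+39 = 104s
green phase starts at t = k*104 + 0 for k=0,1,2,...
Need k*104+0 < 589 → k < 5.663
k ∈ {0, ..., 5} → 6 starts

Answer: 6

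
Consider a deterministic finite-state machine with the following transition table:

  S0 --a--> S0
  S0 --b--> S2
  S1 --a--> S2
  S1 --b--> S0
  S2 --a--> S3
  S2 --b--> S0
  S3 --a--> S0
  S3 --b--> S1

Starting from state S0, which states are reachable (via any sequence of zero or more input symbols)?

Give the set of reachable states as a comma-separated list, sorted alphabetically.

Answer: S0, S1, S2, S3

Derivation:
BFS from S0:
  visit S0: S0--a-->S0 (seen), S0--b-->S2 (new)
  visit S2: S2--a-->S3 (new), S2--b-->S0 (seen)
  visit S3: S3--a-->S0 (seen), S3--b-->S1 (new)
  visit S1: S1--a-->S2 (seen), S1--b-->S0 (seen)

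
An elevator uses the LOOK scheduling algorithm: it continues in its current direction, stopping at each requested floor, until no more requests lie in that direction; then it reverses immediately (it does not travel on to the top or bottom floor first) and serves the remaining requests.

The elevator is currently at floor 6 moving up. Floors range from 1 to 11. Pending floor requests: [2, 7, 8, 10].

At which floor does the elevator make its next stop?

Answer: 7

Derivation:
Current floor: 6, direction: up
Requests above: [7, 8, 10]
Requests below: [2]
Moving up and requests lie above → nearest above is min([7, 8, 10]) = 7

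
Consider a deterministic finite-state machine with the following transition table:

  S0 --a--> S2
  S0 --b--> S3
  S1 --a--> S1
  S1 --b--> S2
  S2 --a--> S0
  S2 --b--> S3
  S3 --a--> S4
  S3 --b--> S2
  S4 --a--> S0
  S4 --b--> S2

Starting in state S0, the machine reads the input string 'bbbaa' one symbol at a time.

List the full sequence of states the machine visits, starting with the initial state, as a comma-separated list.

Start: S0
  read 'b': S0 --b--> S3
  read 'b': S3 --b--> S2
  read 'b': S2 --b--> S3
  read 'a': S3 --a--> S4
  read 'a': S4 --a--> S0

Answer: S0, S3, S2, S3, S4, S0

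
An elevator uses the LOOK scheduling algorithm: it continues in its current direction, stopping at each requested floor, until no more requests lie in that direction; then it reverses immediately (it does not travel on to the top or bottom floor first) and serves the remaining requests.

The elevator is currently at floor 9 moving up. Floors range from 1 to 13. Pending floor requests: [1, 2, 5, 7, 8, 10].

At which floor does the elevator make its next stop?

Answer: 10

Derivation:
Current floor: 9, direction: up
Requests above: [10]
Requests below: [1, 2, 5, 7, 8]
Moving up and requests lie above → nearest above is min([10]) = 10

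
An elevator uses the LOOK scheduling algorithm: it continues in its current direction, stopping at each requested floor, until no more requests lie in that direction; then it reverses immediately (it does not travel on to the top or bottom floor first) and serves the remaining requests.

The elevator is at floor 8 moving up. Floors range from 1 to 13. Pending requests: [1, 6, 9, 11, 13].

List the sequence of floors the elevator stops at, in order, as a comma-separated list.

Current: 8, moving UP
Serve above first (ascending): [9, 11, 13]
Then reverse, serve below (descending): [6, 1]

Answer: 9, 11, 13, 6, 1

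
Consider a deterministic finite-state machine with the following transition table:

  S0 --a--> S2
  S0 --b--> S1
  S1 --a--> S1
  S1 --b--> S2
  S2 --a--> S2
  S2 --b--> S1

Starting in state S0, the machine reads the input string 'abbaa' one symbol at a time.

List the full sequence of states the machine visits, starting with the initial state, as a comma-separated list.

Answer: S0, S2, S1, S2, S2, S2

Derivation:
Start: S0
  read 'a': S0 --a--> S2
  read 'b': S2 --b--> S1
  read 'b': S1 --b--> S2
  read 'a': S2 --a--> S2
  read 'a': S2 --a--> S2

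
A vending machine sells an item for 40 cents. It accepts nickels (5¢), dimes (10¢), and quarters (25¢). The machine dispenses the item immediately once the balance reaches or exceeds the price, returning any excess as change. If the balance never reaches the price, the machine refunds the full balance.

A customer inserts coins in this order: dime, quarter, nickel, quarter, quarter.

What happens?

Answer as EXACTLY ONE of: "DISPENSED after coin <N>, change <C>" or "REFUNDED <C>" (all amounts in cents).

Answer: DISPENSED after coin 3, change 0

Derivation:
Price: 40¢
Coin 1 (dime, 10¢): balance = 10¢
Coin 2 (quarter, 25¢): balance = 35¢
Coin 3 (nickel, 5¢): balance = 40¢
  → balance >= price → DISPENSE, change = 40 - 40 = 0¢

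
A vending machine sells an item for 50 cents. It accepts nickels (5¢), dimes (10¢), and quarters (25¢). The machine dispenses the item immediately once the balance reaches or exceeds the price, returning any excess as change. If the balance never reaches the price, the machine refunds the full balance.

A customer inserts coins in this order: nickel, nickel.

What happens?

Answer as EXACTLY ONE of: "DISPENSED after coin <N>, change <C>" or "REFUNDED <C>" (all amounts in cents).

Price: 50¢
Coin 1 (nickel, 5¢): balance = 5¢
Coin 2 (nickel, 5¢): balance = 10¢
All coins inserted, balance 10¢ < price 50¢ → REFUND 10¢

Answer: REFUNDED 10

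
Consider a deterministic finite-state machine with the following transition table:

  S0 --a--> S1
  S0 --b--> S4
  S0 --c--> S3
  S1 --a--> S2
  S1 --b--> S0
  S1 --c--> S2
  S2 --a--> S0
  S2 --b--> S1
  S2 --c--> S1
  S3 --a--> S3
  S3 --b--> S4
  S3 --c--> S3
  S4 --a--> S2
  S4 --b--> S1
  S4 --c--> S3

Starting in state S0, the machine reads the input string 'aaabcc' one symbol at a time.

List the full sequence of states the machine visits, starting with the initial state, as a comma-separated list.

Start: S0
  read 'a': S0 --a--> S1
  read 'a': S1 --a--> S2
  read 'a': S2 --a--> S0
  read 'b': S0 --b--> S4
  read 'c': S4 --c--> S3
  read 'c': S3 --c--> S3

Answer: S0, S1, S2, S0, S4, S3, S3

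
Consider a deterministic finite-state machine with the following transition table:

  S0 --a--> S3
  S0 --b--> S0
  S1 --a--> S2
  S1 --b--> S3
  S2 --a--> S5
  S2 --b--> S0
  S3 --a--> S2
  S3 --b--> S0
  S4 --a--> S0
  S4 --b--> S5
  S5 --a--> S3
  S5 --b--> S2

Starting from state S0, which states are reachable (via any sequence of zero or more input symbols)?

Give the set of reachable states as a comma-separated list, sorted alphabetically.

Answer: S0, S2, S3, S5

Derivation:
BFS from S0:
  visit S0: S0--a-->S3 (new), S0--b-->S0 (seen)
  visit S3: S3--a-->S2 (new), S3--b-->S0 (seen)
  visit S2: S2--a-->S5 (new), S2--b-->S0 (seen)
  visit S5: S5--a-->S3 (seen), S5--b-->S2 (seen)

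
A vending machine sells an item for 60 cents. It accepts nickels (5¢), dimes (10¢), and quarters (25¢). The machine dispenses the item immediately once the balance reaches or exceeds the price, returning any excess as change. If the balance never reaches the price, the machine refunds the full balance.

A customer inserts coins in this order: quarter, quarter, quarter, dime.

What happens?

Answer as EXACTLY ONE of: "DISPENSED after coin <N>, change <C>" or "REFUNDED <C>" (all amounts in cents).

Price: 60¢
Coin 1 (quarter, 25¢): balance = 25¢
Coin 2 (quarter, 25¢): balance = 50¢
Coin 3 (quarter, 25¢): balance = 75¢
  → balance >= price → DISPENSE, change = 75 - 60 = 15¢

Answer: DISPENSED after coin 3, change 15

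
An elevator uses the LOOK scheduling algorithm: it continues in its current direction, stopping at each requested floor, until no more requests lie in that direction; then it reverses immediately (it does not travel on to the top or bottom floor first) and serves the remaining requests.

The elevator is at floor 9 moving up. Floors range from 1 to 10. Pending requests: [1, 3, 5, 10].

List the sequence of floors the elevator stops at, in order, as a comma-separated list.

Current: 9, moving UP
Serve above first (ascending): [10]
Then reverse, serve below (descending): [5, 3, 1]

Answer: 10, 5, 3, 1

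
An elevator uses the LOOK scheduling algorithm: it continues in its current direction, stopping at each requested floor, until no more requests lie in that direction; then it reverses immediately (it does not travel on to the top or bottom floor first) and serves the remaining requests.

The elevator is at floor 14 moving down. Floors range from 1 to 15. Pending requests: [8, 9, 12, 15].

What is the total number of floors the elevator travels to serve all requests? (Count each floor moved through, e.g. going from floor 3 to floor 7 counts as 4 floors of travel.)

Start at floor 14 moving down, LOOK stop order: [12, 9, 8, 15]
  14 → 12: |12-14| = 2, total = 2
  12 → 9: |9-12| = 3, total = 5
  9 → 8: |8-9| = 1, total = 6
  8 → 15: |15-8| = 7, total = 13

Answer: 13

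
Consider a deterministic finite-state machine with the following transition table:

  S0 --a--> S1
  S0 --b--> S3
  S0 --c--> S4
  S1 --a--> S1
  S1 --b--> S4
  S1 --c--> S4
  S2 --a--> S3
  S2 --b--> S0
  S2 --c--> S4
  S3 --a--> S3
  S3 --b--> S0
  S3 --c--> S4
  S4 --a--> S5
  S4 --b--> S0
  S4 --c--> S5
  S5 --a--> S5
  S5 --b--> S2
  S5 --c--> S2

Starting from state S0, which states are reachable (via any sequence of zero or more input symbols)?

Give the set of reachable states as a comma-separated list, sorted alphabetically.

BFS from S0:
  visit S0: S0--a-->S1 (new), S0--b-->S3 (new), S0--c-->S4 (new)
  visit S1: S1--a-->S1 (seen), S1--b-->S4 (seen), S1--c-->S4 (seen)
  visit S3: S3--a-->S3 (seen), S3--b-->S0 (seen), S3--c-->S4 (seen)
  visit S4: S4--a-->S5 (new), S4--b-->S0 (seen), S4--c-->S5 (seen)
  visit S5: S5--a-->S5 (seen), S5--b-->S2 (new), S5--c-->S2 (seen)
  visit S2: S2--a-->S3 (seen), S2--b-->S0 (seen), S2--c-->S4 (seen)

Answer: S0, S1, S2, S3, S4, S5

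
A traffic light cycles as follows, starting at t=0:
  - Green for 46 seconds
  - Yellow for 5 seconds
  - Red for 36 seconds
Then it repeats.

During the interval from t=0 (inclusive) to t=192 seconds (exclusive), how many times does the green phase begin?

Answer: 3

Derivation:
Cycle = 46+5+36 = 87s
green phase starts at t = k*87 + 0 for k=0,1,2,...
Need k*87+0 < 192 → k < 2.207
k ∈ {0, ..., 2} → 3 starts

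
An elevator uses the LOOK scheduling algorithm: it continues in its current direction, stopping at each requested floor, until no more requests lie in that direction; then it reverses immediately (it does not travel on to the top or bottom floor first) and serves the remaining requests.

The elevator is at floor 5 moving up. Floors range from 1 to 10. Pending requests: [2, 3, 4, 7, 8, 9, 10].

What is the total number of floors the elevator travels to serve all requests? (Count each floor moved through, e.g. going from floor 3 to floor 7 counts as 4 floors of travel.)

Answer: 13

Derivation:
Start at floor 5 moving up, LOOK stop order: [7, 8, 9, 10, 4, 3, 2]
  5 → 7: |7-5| = 2, total = 2
  7 → 8: |8-7| = 1, total = 3
  8 → 9: |9-8| = 1, total = 4
  9 → 10: |10-9| = 1, total = 5
  10 → 4: |4-10| = 6, total = 11
  4 → 3: |3-4| = 1, total = 12
  3 → 2: |2-3| = 1, total = 13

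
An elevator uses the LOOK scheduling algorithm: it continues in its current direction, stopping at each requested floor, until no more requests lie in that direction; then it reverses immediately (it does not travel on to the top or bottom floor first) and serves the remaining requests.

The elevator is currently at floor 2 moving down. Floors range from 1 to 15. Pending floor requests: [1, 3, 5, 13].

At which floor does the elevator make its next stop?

Answer: 1

Derivation:
Current floor: 2, direction: down
Requests above: [3, 5, 13]
Requests below: [1]
Moving down and requests lie below → nearest below is max([1]) = 1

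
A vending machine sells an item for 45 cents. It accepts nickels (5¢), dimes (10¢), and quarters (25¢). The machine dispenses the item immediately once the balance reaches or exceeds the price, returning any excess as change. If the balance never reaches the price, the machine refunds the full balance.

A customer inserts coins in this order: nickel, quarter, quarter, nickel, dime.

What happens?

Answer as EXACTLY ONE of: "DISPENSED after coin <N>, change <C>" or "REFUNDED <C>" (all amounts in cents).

Answer: DISPENSED after coin 3, change 10

Derivation:
Price: 45¢
Coin 1 (nickel, 5¢): balance = 5¢
Coin 2 (quarter, 25¢): balance = 30¢
Coin 3 (quarter, 25¢): balance = 55¢
  → balance >= price → DISPENSE, change = 55 - 45 = 10¢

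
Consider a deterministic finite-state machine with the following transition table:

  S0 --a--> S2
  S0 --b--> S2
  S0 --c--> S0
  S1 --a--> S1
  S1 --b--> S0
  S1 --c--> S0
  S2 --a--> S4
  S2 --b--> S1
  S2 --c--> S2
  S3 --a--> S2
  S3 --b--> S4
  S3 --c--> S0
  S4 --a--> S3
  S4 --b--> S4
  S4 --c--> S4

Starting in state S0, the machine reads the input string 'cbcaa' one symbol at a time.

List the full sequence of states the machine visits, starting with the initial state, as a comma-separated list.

Start: S0
  read 'c': S0 --c--> S0
  read 'b': S0 --b--> S2
  read 'c': S2 --c--> S2
  read 'a': S2 --a--> S4
  read 'a': S4 --a--> S3

Answer: S0, S0, S2, S2, S4, S3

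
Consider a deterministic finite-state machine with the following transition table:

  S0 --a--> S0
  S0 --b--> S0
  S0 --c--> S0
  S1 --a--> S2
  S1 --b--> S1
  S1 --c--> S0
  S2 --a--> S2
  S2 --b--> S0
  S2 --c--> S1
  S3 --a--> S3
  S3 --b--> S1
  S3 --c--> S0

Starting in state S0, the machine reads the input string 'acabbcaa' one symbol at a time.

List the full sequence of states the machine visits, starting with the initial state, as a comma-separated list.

Answer: S0, S0, S0, S0, S0, S0, S0, S0, S0

Derivation:
Start: S0
  read 'a': S0 --a--> S0
  read 'c': S0 --c--> S0
  read 'a': S0 --a--> S0
  read 'b': S0 --b--> S0
  read 'b': S0 --b--> S0
  read 'c': S0 --c--> S0
  read 'a': S0 --a--> S0
  read 'a': S0 --a--> S0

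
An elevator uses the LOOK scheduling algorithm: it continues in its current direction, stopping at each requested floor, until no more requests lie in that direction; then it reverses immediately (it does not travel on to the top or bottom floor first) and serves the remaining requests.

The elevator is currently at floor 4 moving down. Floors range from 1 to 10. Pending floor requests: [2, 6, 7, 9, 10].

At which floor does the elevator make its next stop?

Current floor: 4, direction: down
Requests above: [6, 7, 9, 10]
Requests below: [2]
Moving down and requests lie below → nearest below is max([2]) = 2

Answer: 2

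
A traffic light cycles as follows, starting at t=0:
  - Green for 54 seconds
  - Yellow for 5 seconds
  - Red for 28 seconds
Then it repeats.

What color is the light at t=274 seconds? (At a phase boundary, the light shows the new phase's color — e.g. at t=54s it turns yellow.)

Cycle length = 54 + 5 + 28 = 87s
t = 274, phase_t = 274 mod 87 = 13
13 < 54 (green end) → GREEN

Answer: green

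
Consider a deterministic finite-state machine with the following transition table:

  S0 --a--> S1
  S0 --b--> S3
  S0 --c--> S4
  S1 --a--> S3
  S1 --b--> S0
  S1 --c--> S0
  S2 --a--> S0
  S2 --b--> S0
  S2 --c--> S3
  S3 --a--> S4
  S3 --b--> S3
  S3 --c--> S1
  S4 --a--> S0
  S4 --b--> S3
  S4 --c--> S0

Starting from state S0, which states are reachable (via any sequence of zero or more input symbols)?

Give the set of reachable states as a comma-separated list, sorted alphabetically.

BFS from S0:
  visit S0: S0--a-->S1 (new), S0--b-->S3 (new), S0--c-->S4 (new)
  visit S1: S1--a-->S3 (seen), S1--b-->S0 (seen), S1--c-->S0 (seen)
  visit S3: S3--a-->S4 (seen), S3--b-->S3 (seen), S3--c-->S1 (seen)
  visit S4: S4--a-->S0 (seen), S4--b-->S3 (seen), S4--c-->S0 (seen)

Answer: S0, S1, S3, S4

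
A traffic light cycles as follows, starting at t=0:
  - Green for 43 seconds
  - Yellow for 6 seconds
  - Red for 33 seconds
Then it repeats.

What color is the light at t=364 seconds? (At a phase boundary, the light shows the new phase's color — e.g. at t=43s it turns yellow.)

Cycle length = 43 + 6 + 33 = 82s
t = 364, phase_t = 364 mod 82 = 36
36 < 43 (green end) → GREEN

Answer: green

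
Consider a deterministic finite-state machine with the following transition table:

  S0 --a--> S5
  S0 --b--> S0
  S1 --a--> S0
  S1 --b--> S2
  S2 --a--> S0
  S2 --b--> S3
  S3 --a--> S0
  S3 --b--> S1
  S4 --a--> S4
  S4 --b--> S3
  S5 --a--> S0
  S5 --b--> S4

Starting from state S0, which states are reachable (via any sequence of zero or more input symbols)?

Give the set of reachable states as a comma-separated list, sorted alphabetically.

Answer: S0, S1, S2, S3, S4, S5

Derivation:
BFS from S0:
  visit S0: S0--a-->S5 (new), S0--b-->S0 (seen)
  visit S5: S5--a-->S0 (seen), S5--b-->S4 (new)
  visit S4: S4--a-->S4 (seen), S4--b-->S3 (new)
  visit S3: S3--a-->S0 (seen), S3--b-->S1 (new)
  visit S1: S1--a-->S0 (seen), S1--b-->S2 (new)
  visit S2: S2--a-->S0 (seen), S2--b-->S3 (seen)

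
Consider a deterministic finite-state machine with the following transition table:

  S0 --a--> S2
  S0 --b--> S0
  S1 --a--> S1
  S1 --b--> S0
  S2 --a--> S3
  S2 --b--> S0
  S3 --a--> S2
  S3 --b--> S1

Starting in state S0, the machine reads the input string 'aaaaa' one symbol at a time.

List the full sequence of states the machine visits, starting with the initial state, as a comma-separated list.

Start: S0
  read 'a': S0 --a--> S2
  read 'a': S2 --a--> S3
  read 'a': S3 --a--> S2
  read 'a': S2 --a--> S3
  read 'a': S3 --a--> S2

Answer: S0, S2, S3, S2, S3, S2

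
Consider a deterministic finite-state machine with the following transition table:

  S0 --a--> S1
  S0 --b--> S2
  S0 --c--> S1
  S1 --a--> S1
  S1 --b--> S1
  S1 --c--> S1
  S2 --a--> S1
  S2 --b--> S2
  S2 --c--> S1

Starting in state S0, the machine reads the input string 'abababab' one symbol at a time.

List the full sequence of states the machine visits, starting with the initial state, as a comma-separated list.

Answer: S0, S1, S1, S1, S1, S1, S1, S1, S1

Derivation:
Start: S0
  read 'a': S0 --a--> S1
  read 'b': S1 --b--> S1
  read 'a': S1 --a--> S1
  read 'b': S1 --b--> S1
  read 'a': S1 --a--> S1
  read 'b': S1 --b--> S1
  read 'a': S1 --a--> S1
  read 'b': S1 --b--> S1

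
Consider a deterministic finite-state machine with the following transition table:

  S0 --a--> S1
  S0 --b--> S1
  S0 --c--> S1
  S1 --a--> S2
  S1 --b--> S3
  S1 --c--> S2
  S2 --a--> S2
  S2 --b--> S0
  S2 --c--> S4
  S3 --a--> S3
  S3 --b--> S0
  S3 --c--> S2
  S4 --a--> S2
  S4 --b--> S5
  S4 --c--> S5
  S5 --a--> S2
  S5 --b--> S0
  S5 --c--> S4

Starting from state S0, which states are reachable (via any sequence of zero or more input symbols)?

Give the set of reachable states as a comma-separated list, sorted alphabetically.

Answer: S0, S1, S2, S3, S4, S5

Derivation:
BFS from S0:
  visit S0: S0--a-->S1 (new), S0--b-->S1 (seen), S0--c-->S1 (seen)
  visit S1: S1--a-->S2 (new), S1--b-->S3 (new), S1--c-->S2 (seen)
  visit S2: S2--a-->S2 (seen), S2--b-->S0 (seen), S2--c-->S4 (new)
  visit S3: S3--a-->S3 (seen), S3--b-->S0 (seen), S3--c-->S2 (seen)
  visit S4: S4--a-->S2 (seen), S4--b-->S5 (new), S4--c-->S5 (seen)
  visit S5: S5--a-->S2 (seen), S5--b-->S0 (seen), S5--c-->S4 (seen)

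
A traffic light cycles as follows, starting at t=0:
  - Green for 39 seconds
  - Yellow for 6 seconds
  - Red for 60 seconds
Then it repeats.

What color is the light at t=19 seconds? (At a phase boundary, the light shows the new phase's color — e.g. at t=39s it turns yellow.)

Cycle length = 39 + 6 + 60 = 105s
t = 19, phase_t = 19 mod 105 = 19
19 < 39 (green end) → GREEN

Answer: green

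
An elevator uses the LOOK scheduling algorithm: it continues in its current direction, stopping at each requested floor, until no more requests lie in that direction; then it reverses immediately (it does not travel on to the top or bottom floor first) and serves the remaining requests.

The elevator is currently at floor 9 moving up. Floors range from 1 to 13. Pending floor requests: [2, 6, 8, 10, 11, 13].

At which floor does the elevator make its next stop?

Answer: 10

Derivation:
Current floor: 9, direction: up
Requests above: [10, 11, 13]
Requests below: [2, 6, 8]
Moving up and requests lie above → nearest above is min([10, 11, 13]) = 10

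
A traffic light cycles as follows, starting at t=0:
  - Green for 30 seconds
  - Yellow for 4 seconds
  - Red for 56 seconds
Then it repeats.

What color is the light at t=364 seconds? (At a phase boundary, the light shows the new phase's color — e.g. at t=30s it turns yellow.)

Cycle length = 30 + 4 + 56 = 90s
t = 364, phase_t = 364 mod 90 = 4
4 < 30 (green end) → GREEN

Answer: green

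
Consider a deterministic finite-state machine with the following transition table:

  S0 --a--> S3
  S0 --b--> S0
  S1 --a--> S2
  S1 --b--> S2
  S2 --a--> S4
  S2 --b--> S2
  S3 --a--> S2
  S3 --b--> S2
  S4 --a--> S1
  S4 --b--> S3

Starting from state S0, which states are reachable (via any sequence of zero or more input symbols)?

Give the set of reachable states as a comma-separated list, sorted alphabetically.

BFS from S0:
  visit S0: S0--a-->S3 (new), S0--b-->S0 (seen)
  visit S3: S3--a-->S2 (new), S3--b-->S2 (seen)
  visit S2: S2--a-->S4 (new), S2--b-->S2 (seen)
  visit S4: S4--a-->S1 (new), S4--b-->S3 (seen)
  visit S1: S1--a-->S2 (seen), S1--b-->S2 (seen)

Answer: S0, S1, S2, S3, S4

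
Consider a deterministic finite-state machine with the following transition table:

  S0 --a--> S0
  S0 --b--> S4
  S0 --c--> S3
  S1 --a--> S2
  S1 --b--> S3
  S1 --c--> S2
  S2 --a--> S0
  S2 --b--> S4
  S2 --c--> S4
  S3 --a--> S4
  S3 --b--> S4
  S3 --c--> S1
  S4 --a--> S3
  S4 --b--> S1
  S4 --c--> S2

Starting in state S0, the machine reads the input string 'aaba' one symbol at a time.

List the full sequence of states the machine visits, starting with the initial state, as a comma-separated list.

Answer: S0, S0, S0, S4, S3

Derivation:
Start: S0
  read 'a': S0 --a--> S0
  read 'a': S0 --a--> S0
  read 'b': S0 --b--> S4
  read 'a': S4 --a--> S3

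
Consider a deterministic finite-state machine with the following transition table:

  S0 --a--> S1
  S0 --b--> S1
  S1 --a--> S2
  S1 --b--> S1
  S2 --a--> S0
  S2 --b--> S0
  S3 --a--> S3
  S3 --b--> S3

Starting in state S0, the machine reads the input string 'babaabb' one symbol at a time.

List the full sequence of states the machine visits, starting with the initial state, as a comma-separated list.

Answer: S0, S1, S2, S0, S1, S2, S0, S1

Derivation:
Start: S0
  read 'b': S0 --b--> S1
  read 'a': S1 --a--> S2
  read 'b': S2 --b--> S0
  read 'a': S0 --a--> S1
  read 'a': S1 --a--> S2
  read 'b': S2 --b--> S0
  read 'b': S0 --b--> S1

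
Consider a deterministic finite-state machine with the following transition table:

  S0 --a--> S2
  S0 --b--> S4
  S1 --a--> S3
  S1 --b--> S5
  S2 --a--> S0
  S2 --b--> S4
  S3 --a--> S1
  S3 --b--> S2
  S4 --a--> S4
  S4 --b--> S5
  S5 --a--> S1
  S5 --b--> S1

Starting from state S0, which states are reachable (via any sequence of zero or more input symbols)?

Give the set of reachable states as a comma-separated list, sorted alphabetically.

BFS from S0:
  visit S0: S0--a-->S2 (new), S0--b-->S4 (new)
  visit S2: S2--a-->S0 (seen), S2--b-->S4 (seen)
  visit S4: S4--a-->S4 (seen), S4--b-->S5 (new)
  visit S5: S5--a-->S1 (new), S5--b-->S1 (seen)
  visit S1: S1--a-->S3 (new), S1--b-->S5 (seen)
  visit S3: S3--a-->S1 (seen), S3--b-->S2 (seen)

Answer: S0, S1, S2, S3, S4, S5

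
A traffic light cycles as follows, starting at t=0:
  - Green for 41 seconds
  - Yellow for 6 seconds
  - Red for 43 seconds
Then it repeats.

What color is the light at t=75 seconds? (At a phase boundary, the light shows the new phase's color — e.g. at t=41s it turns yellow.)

Answer: red

Derivation:
Cycle length = 41 + 6 + 43 = 90s
t = 75, phase_t = 75 mod 90 = 75
75 >= 47 → RED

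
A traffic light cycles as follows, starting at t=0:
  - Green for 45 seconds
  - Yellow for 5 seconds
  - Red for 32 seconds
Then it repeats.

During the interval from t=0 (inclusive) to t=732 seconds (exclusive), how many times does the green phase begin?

Cycle = 45+5+32 = 82s
green phase starts at t = k*82 + 0 for k=0,1,2,...
Need k*82+0 < 732 → k < 8.927
k ∈ {0, ..., 8} → 9 starts

Answer: 9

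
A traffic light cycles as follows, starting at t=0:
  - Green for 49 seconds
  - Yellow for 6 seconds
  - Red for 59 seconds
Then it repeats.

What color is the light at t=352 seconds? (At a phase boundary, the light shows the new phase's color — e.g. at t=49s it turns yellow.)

Cycle length = 49 + 6 + 59 = 114s
t = 352, phase_t = 352 mod 114 = 10
10 < 49 (green end) → GREEN

Answer: green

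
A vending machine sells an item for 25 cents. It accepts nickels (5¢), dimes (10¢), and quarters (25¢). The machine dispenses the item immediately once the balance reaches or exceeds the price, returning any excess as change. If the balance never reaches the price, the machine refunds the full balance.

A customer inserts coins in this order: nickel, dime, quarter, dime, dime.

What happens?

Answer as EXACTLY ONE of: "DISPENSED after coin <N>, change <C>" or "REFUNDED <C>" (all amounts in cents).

Price: 25¢
Coin 1 (nickel, 5¢): balance = 5¢
Coin 2 (dime, 10¢): balance = 15¢
Coin 3 (quarter, 25¢): balance = 40¢
  → balance >= price → DISPENSE, change = 40 - 25 = 15¢

Answer: DISPENSED after coin 3, change 15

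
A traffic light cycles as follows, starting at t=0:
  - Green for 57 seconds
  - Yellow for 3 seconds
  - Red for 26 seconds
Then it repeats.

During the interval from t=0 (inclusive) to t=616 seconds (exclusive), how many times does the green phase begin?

Cycle = 57+3+26 = 86s
green phase starts at t = k*86 + 0 for k=0,1,2,...
Need k*86+0 < 616 → k < 7.163
k ∈ {0, ..., 7} → 8 starts

Answer: 8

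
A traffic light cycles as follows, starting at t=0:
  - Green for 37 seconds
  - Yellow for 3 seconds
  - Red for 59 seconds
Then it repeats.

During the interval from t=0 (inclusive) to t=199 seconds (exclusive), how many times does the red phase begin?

Cycle = 37+3+59 = 99s
red phase starts at t = k*99 + 40 for k=0,1,2,...
Need k*99+40 < 199 → k < 1.606
k ∈ {0, ..., 1} → 2 starts

Answer: 2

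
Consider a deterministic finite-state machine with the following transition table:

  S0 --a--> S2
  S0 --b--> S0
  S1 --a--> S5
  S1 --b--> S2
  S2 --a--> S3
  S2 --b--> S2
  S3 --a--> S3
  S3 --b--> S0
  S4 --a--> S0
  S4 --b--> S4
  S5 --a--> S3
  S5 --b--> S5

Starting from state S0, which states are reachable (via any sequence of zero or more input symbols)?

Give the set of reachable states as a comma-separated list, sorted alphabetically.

Answer: S0, S2, S3

Derivation:
BFS from S0:
  visit S0: S0--a-->S2 (new), S0--b-->S0 (seen)
  visit S2: S2--a-->S3 (new), S2--b-->S2 (seen)
  visit S3: S3--a-->S3 (seen), S3--b-->S0 (seen)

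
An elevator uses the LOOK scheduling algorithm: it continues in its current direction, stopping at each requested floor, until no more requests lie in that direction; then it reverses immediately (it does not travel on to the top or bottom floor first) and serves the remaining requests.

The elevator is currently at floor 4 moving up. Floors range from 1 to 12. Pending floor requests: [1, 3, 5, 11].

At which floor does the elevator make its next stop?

Current floor: 4, direction: up
Requests above: [5, 11]
Requests below: [1, 3]
Moving up and requests lie above → nearest above is min([5, 11]) = 5

Answer: 5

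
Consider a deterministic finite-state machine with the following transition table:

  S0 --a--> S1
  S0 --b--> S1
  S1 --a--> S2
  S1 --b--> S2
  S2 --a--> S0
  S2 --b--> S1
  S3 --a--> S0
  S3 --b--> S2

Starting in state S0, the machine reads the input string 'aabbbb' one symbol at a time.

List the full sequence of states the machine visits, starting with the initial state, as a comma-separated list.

Start: S0
  read 'a': S0 --a--> S1
  read 'a': S1 --a--> S2
  read 'b': S2 --b--> S1
  read 'b': S1 --b--> S2
  read 'b': S2 --b--> S1
  read 'b': S1 --b--> S2

Answer: S0, S1, S2, S1, S2, S1, S2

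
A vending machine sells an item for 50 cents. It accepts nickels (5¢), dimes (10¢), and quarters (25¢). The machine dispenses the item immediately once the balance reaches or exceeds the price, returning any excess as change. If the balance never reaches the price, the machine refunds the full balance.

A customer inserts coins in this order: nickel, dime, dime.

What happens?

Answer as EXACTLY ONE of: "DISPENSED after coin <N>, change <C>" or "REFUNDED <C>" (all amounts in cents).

Price: 50¢
Coin 1 (nickel, 5¢): balance = 5¢
Coin 2 (dime, 10¢): balance = 15¢
Coin 3 (dime, 10¢): balance = 25¢
All coins inserted, balance 25¢ < price 50¢ → REFUND 25¢

Answer: REFUNDED 25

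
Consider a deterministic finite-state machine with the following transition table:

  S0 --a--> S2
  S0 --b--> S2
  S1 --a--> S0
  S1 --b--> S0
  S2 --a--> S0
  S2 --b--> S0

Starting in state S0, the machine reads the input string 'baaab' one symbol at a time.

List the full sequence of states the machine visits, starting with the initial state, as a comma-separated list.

Start: S0
  read 'b': S0 --b--> S2
  read 'a': S2 --a--> S0
  read 'a': S0 --a--> S2
  read 'a': S2 --a--> S0
  read 'b': S0 --b--> S2

Answer: S0, S2, S0, S2, S0, S2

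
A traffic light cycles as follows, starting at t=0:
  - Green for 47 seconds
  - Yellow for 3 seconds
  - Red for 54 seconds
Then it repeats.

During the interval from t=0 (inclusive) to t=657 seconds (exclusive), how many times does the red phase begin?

Cycle = 47+3+54 = 104s
red phase starts at t = k*104 + 50 for k=0,1,2,...
Need k*104+50 < 657 → k < 5.837
k ∈ {0, ..., 5} → 6 starts

Answer: 6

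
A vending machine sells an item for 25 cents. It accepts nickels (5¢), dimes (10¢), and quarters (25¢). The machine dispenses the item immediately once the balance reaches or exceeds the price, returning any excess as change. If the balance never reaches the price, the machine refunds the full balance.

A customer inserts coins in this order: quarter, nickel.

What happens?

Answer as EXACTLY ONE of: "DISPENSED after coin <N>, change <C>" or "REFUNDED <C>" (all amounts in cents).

Price: 25¢
Coin 1 (quarter, 25¢): balance = 25¢
  → balance >= price → DISPENSE, change = 25 - 25 = 0¢

Answer: DISPENSED after coin 1, change 0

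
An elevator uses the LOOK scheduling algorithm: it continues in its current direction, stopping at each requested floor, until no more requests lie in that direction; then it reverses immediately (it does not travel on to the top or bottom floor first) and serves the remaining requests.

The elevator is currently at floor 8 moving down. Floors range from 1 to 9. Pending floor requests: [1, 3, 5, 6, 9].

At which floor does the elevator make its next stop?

Answer: 6

Derivation:
Current floor: 8, direction: down
Requests above: [9]
Requests below: [1, 3, 5, 6]
Moving down and requests lie below → nearest below is max([1, 3, 5, 6]) = 6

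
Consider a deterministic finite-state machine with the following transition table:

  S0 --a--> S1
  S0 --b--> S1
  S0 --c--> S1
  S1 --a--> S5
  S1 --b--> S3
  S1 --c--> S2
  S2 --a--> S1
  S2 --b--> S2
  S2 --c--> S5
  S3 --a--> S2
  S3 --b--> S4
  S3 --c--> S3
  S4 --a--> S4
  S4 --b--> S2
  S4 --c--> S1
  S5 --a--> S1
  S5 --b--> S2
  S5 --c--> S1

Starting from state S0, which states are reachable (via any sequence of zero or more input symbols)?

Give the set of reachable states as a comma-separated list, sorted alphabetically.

BFS from S0:
  visit S0: S0--a-->S1 (new), S0--b-->S1 (seen), S0--c-->S1 (seen)
  visit S1: S1--a-->S5 (new), S1--b-->S3 (new), S1--c-->S2 (new)
  visit S5: S5--a-->S1 (seen), S5--b-->S2 (seen), S5--c-->S1 (seen)
  visit S3: S3--a-->S2 (seen), S3--b-->S4 (new), S3--c-->S3 (seen)
  visit S2: S2--a-->S1 (seen), S2--b-->S2 (seen), S2--c-->S5 (seen)
  visit S4: S4--a-->S4 (seen), S4--b-->S2 (seen), S4--c-->S1 (seen)

Answer: S0, S1, S2, S3, S4, S5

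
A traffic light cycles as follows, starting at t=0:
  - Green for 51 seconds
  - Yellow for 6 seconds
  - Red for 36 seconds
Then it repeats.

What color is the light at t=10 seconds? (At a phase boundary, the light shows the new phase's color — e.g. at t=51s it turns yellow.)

Cycle length = 51 + 6 + 36 = 93s
t = 10, phase_t = 10 mod 93 = 10
10 < 51 (green end) → GREEN

Answer: green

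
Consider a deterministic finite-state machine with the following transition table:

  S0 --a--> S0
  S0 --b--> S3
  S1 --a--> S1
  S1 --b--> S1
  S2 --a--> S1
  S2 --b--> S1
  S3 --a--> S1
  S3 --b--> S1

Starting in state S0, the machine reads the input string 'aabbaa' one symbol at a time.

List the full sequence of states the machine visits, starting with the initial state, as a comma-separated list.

Answer: S0, S0, S0, S3, S1, S1, S1

Derivation:
Start: S0
  read 'a': S0 --a--> S0
  read 'a': S0 --a--> S0
  read 'b': S0 --b--> S3
  read 'b': S3 --b--> S1
  read 'a': S1 --a--> S1
  read 'a': S1 --a--> S1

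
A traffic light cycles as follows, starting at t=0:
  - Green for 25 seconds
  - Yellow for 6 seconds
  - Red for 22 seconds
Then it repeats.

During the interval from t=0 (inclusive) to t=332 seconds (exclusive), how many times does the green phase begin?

Answer: 7

Derivation:
Cycle = 25+6+22 = 53s
green phase starts at t = k*53 + 0 for k=0,1,2,...
Need k*53+0 < 332 → k < 6.264
k ∈ {0, ..., 6} → 7 starts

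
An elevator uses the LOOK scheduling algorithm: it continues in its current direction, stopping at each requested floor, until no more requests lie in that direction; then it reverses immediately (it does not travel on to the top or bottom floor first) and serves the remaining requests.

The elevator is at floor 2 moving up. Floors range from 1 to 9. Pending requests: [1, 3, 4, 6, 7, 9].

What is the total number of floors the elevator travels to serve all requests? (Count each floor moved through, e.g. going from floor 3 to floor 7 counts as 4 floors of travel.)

Start at floor 2 moving up, LOOK stop order: [3, 4, 6, 7, 9, 1]
  2 → 3: |3-2| = 1, total = 1
  3 → 4: |4-3| = 1, total = 2
  4 → 6: |6-4| = 2, total = 4
  6 → 7: |7-6| = 1, total = 5
  7 → 9: |9-7| = 2, total = 7
  9 → 1: |1-9| = 8, total = 15

Answer: 15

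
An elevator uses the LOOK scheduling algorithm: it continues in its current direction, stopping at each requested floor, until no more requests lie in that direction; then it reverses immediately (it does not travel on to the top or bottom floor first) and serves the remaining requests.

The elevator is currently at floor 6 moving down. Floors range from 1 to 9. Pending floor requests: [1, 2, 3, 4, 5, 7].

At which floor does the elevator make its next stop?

Current floor: 6, direction: down
Requests above: [7]
Requests below: [1, 2, 3, 4, 5]
Moving down and requests lie below → nearest below is max([1, 2, 3, 4, 5]) = 5

Answer: 5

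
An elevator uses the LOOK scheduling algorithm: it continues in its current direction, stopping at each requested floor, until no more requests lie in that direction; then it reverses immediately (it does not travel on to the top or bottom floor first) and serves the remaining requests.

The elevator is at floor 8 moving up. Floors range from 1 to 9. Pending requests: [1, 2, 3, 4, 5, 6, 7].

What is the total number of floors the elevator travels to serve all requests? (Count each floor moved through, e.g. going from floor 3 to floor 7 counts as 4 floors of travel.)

Answer: 7

Derivation:
Start at floor 8 moving up, LOOK stop order: [7, 6, 5, 4, 3, 2, 1]
  8 → 7: |7-8| = 1, total = 1
  7 → 6: |6-7| = 1, total = 2
  6 → 5: |5-6| = 1, total = 3
  5 → 4: |4-5| = 1, total = 4
  4 → 3: |3-4| = 1, total = 5
  3 → 2: |2-3| = 1, total = 6
  2 → 1: |1-2| = 1, total = 7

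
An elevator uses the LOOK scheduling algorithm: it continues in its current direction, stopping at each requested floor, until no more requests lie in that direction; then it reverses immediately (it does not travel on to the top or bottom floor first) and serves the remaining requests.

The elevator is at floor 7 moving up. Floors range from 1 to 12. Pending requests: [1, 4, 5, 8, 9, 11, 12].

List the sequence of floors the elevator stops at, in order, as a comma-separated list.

Answer: 8, 9, 11, 12, 5, 4, 1

Derivation:
Current: 7, moving UP
Serve above first (ascending): [8, 9, 11, 12]
Then reverse, serve below (descending): [5, 4, 1]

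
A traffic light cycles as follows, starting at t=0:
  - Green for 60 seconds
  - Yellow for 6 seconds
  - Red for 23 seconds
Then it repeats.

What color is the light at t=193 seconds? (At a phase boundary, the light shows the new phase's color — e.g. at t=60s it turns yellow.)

Answer: green

Derivation:
Cycle length = 60 + 6 + 23 = 89s
t = 193, phase_t = 193 mod 89 = 15
15 < 60 (green end) → GREEN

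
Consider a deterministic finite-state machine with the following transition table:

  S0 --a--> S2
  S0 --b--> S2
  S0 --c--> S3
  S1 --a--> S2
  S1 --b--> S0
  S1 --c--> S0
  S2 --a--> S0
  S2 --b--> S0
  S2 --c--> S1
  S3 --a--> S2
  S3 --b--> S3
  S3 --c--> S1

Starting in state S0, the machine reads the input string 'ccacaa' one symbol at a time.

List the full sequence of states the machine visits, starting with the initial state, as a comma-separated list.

Start: S0
  read 'c': S0 --c--> S3
  read 'c': S3 --c--> S1
  read 'a': S1 --a--> S2
  read 'c': S2 --c--> S1
  read 'a': S1 --a--> S2
  read 'a': S2 --a--> S0

Answer: S0, S3, S1, S2, S1, S2, S0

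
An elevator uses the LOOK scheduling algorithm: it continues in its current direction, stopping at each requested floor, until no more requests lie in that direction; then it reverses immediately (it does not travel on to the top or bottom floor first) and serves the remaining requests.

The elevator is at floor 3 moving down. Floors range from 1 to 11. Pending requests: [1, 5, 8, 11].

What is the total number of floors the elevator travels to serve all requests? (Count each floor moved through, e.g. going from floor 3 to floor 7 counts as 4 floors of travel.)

Answer: 12

Derivation:
Start at floor 3 moving down, LOOK stop order: [1, 5, 8, 11]
  3 → 1: |1-3| = 2, total = 2
  1 → 5: |5-1| = 4, total = 6
  5 → 8: |8-5| = 3, total = 9
  8 → 11: |11-8| = 3, total = 12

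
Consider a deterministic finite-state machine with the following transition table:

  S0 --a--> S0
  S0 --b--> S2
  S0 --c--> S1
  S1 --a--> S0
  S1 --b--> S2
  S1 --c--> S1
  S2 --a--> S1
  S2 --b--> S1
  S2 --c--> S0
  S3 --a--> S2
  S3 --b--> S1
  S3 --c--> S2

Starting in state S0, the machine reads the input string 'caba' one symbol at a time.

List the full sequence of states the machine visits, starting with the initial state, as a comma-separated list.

Start: S0
  read 'c': S0 --c--> S1
  read 'a': S1 --a--> S0
  read 'b': S0 --b--> S2
  read 'a': S2 --a--> S1

Answer: S0, S1, S0, S2, S1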